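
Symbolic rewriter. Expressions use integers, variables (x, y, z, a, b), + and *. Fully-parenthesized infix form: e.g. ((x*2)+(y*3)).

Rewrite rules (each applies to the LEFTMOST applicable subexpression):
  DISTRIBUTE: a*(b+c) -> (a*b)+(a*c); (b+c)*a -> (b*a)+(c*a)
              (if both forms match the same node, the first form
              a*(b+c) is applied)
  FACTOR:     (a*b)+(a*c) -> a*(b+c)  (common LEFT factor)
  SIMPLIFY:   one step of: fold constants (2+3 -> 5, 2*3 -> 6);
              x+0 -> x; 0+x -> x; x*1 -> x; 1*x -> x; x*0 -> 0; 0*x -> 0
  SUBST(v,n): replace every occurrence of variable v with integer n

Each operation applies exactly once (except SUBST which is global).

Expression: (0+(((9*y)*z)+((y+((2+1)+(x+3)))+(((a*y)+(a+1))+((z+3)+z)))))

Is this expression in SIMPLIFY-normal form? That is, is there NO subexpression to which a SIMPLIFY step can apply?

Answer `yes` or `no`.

Answer: no

Derivation:
Expression: (0+(((9*y)*z)+((y+((2+1)+(x+3)))+(((a*y)+(a+1))+((z+3)+z)))))
Scanning for simplifiable subexpressions (pre-order)...
  at root: (0+(((9*y)*z)+((y+((2+1)+(x+3)))+(((a*y)+(a+1))+((z+3)+z))))) (SIMPLIFIABLE)
  at R: (((9*y)*z)+((y+((2+1)+(x+3)))+(((a*y)+(a+1))+((z+3)+z)))) (not simplifiable)
  at RL: ((9*y)*z) (not simplifiable)
  at RLL: (9*y) (not simplifiable)
  at RR: ((y+((2+1)+(x+3)))+(((a*y)+(a+1))+((z+3)+z))) (not simplifiable)
  at RRL: (y+((2+1)+(x+3))) (not simplifiable)
  at RRLR: ((2+1)+(x+3)) (not simplifiable)
  at RRLRL: (2+1) (SIMPLIFIABLE)
  at RRLRR: (x+3) (not simplifiable)
  at RRR: (((a*y)+(a+1))+((z+3)+z)) (not simplifiable)
  at RRRL: ((a*y)+(a+1)) (not simplifiable)
  at RRRLL: (a*y) (not simplifiable)
  at RRRLR: (a+1) (not simplifiable)
  at RRRR: ((z+3)+z) (not simplifiable)
  at RRRRL: (z+3) (not simplifiable)
Found simplifiable subexpr at path root: (0+(((9*y)*z)+((y+((2+1)+(x+3)))+(((a*y)+(a+1))+((z+3)+z)))))
One SIMPLIFY step would give: (((9*y)*z)+((y+((2+1)+(x+3)))+(((a*y)+(a+1))+((z+3)+z))))
-> NOT in normal form.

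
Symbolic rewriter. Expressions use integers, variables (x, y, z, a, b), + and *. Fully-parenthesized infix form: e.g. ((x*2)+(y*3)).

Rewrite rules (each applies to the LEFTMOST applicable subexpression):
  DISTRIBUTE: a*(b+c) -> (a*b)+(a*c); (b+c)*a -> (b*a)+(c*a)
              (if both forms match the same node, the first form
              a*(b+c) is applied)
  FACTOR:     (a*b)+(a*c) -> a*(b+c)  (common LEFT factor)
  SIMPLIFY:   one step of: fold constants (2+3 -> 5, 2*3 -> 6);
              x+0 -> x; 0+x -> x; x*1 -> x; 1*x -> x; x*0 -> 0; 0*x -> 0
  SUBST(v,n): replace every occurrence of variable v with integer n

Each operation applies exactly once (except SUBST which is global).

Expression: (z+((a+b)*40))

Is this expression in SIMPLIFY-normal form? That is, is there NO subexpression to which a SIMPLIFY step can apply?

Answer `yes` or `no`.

Expression: (z+((a+b)*40))
Scanning for simplifiable subexpressions (pre-order)...
  at root: (z+((a+b)*40)) (not simplifiable)
  at R: ((a+b)*40) (not simplifiable)
  at RL: (a+b) (not simplifiable)
Result: no simplifiable subexpression found -> normal form.

Answer: yes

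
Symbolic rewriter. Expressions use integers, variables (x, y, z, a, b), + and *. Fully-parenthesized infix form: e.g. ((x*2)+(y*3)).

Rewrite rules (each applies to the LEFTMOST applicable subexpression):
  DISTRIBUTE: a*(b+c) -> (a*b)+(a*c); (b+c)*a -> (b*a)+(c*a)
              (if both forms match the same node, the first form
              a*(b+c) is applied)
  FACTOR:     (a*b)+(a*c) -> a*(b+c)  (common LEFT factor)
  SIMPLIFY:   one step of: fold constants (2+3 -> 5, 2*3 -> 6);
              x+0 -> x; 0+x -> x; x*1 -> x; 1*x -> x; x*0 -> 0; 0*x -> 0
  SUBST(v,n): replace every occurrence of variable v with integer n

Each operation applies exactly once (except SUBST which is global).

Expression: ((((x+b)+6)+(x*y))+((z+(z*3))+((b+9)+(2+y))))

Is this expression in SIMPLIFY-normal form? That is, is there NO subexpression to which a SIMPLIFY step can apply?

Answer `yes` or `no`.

Answer: yes

Derivation:
Expression: ((((x+b)+6)+(x*y))+((z+(z*3))+((b+9)+(2+y))))
Scanning for simplifiable subexpressions (pre-order)...
  at root: ((((x+b)+6)+(x*y))+((z+(z*3))+((b+9)+(2+y)))) (not simplifiable)
  at L: (((x+b)+6)+(x*y)) (not simplifiable)
  at LL: ((x+b)+6) (not simplifiable)
  at LLL: (x+b) (not simplifiable)
  at LR: (x*y) (not simplifiable)
  at R: ((z+(z*3))+((b+9)+(2+y))) (not simplifiable)
  at RL: (z+(z*3)) (not simplifiable)
  at RLR: (z*3) (not simplifiable)
  at RR: ((b+9)+(2+y)) (not simplifiable)
  at RRL: (b+9) (not simplifiable)
  at RRR: (2+y) (not simplifiable)
Result: no simplifiable subexpression found -> normal form.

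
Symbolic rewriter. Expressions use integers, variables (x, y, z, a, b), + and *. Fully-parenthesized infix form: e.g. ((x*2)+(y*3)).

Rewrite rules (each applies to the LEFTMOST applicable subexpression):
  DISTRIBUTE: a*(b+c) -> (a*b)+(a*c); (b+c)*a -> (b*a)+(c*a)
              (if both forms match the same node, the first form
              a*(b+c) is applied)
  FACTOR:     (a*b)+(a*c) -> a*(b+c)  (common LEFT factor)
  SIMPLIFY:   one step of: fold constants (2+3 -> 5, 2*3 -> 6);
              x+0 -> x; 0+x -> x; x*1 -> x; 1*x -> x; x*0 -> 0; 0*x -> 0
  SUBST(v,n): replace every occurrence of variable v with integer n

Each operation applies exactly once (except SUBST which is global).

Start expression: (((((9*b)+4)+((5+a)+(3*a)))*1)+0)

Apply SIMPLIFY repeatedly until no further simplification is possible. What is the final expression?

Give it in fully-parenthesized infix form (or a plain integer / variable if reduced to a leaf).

Start: (((((9*b)+4)+((5+a)+(3*a)))*1)+0)
Step 1: at root: (((((9*b)+4)+((5+a)+(3*a)))*1)+0) -> ((((9*b)+4)+((5+a)+(3*a)))*1); overall: (((((9*b)+4)+((5+a)+(3*a)))*1)+0) -> ((((9*b)+4)+((5+a)+(3*a)))*1)
Step 2: at root: ((((9*b)+4)+((5+a)+(3*a)))*1) -> (((9*b)+4)+((5+a)+(3*a))); overall: ((((9*b)+4)+((5+a)+(3*a)))*1) -> (((9*b)+4)+((5+a)+(3*a)))
Fixed point: (((9*b)+4)+((5+a)+(3*a)))

Answer: (((9*b)+4)+((5+a)+(3*a)))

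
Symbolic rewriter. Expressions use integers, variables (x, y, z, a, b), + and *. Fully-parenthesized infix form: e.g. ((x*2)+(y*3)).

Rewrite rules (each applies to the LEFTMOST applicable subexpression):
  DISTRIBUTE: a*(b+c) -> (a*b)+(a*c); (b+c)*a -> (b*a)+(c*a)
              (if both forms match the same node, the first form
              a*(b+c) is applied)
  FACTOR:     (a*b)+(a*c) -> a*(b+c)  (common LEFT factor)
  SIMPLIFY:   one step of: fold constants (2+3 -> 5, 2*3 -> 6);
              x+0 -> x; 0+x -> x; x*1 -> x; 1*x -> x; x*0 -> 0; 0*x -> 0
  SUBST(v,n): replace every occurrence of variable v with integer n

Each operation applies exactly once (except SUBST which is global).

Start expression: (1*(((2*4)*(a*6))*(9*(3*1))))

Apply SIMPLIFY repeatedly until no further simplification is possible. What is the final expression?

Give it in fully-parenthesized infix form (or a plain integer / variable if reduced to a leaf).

Answer: ((8*(a*6))*27)

Derivation:
Start: (1*(((2*4)*(a*6))*(9*(3*1))))
Step 1: at root: (1*(((2*4)*(a*6))*(9*(3*1)))) -> (((2*4)*(a*6))*(9*(3*1))); overall: (1*(((2*4)*(a*6))*(9*(3*1)))) -> (((2*4)*(a*6))*(9*(3*1)))
Step 2: at LL: (2*4) -> 8; overall: (((2*4)*(a*6))*(9*(3*1))) -> ((8*(a*6))*(9*(3*1)))
Step 3: at RR: (3*1) -> 3; overall: ((8*(a*6))*(9*(3*1))) -> ((8*(a*6))*(9*3))
Step 4: at R: (9*3) -> 27; overall: ((8*(a*6))*(9*3)) -> ((8*(a*6))*27)
Fixed point: ((8*(a*6))*27)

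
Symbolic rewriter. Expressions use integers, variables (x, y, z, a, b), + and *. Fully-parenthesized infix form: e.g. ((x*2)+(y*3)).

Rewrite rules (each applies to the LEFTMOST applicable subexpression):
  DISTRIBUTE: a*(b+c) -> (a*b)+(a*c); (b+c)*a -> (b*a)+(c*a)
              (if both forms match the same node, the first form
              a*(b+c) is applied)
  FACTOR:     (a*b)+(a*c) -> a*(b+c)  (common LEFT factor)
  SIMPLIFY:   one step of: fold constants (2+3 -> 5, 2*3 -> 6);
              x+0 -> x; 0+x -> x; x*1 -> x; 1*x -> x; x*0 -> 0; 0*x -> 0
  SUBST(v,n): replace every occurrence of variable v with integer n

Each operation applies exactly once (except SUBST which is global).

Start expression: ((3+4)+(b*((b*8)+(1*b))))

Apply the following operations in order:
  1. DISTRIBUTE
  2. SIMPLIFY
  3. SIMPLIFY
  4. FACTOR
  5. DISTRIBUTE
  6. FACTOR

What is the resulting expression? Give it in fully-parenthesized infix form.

Start: ((3+4)+(b*((b*8)+(1*b))))
Apply DISTRIBUTE at R (target: (b*((b*8)+(1*b)))): ((3+4)+(b*((b*8)+(1*b)))) -> ((3+4)+((b*(b*8))+(b*(1*b))))
Apply SIMPLIFY at L (target: (3+4)): ((3+4)+((b*(b*8))+(b*(1*b)))) -> (7+((b*(b*8))+(b*(1*b))))
Apply SIMPLIFY at RRR (target: (1*b)): (7+((b*(b*8))+(b*(1*b)))) -> (7+((b*(b*8))+(b*b)))
Apply FACTOR at R (target: ((b*(b*8))+(b*b))): (7+((b*(b*8))+(b*b))) -> (7+(b*((b*8)+b)))
Apply DISTRIBUTE at R (target: (b*((b*8)+b))): (7+(b*((b*8)+b))) -> (7+((b*(b*8))+(b*b)))
Apply FACTOR at R (target: ((b*(b*8))+(b*b))): (7+((b*(b*8))+(b*b))) -> (7+(b*((b*8)+b)))

Answer: (7+(b*((b*8)+b)))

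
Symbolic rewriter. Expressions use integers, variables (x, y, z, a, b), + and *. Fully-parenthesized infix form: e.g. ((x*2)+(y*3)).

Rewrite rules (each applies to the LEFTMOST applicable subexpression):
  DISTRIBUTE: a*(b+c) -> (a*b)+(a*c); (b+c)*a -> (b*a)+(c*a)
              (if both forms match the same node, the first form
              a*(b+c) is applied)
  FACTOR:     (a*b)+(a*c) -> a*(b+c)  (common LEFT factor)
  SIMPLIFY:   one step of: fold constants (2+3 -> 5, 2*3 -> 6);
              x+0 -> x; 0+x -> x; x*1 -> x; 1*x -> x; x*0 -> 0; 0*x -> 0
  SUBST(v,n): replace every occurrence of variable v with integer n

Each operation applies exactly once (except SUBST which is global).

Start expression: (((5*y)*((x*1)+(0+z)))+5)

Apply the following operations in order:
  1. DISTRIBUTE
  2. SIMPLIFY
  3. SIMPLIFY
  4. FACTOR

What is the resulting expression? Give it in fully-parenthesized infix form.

Start: (((5*y)*((x*1)+(0+z)))+5)
Apply DISTRIBUTE at L (target: ((5*y)*((x*1)+(0+z)))): (((5*y)*((x*1)+(0+z)))+5) -> ((((5*y)*(x*1))+((5*y)*(0+z)))+5)
Apply SIMPLIFY at LLR (target: (x*1)): ((((5*y)*(x*1))+((5*y)*(0+z)))+5) -> ((((5*y)*x)+((5*y)*(0+z)))+5)
Apply SIMPLIFY at LRR (target: (0+z)): ((((5*y)*x)+((5*y)*(0+z)))+5) -> ((((5*y)*x)+((5*y)*z))+5)
Apply FACTOR at L (target: (((5*y)*x)+((5*y)*z))): ((((5*y)*x)+((5*y)*z))+5) -> (((5*y)*(x+z))+5)

Answer: (((5*y)*(x+z))+5)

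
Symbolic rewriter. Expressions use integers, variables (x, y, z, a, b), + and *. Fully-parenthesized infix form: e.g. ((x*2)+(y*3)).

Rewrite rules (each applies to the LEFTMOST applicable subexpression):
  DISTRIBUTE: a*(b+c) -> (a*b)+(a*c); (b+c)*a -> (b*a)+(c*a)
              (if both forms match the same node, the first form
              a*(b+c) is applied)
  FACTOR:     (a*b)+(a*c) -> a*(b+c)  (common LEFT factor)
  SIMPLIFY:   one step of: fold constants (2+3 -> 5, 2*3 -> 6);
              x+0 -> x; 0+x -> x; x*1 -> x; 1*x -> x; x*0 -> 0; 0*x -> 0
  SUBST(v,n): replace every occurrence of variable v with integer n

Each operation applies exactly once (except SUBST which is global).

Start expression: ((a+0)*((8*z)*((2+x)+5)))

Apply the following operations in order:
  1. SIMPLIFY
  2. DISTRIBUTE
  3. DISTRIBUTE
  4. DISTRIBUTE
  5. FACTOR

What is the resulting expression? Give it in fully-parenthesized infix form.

Answer: (a*((((8*z)*2)+((8*z)*x))+((8*z)*5)))

Derivation:
Start: ((a+0)*((8*z)*((2+x)+5)))
Apply SIMPLIFY at L (target: (a+0)): ((a+0)*((8*z)*((2+x)+5))) -> (a*((8*z)*((2+x)+5)))
Apply DISTRIBUTE at R (target: ((8*z)*((2+x)+5))): (a*((8*z)*((2+x)+5))) -> (a*(((8*z)*(2+x))+((8*z)*5)))
Apply DISTRIBUTE at root (target: (a*(((8*z)*(2+x))+((8*z)*5)))): (a*(((8*z)*(2+x))+((8*z)*5))) -> ((a*((8*z)*(2+x)))+(a*((8*z)*5)))
Apply DISTRIBUTE at LR (target: ((8*z)*(2+x))): ((a*((8*z)*(2+x)))+(a*((8*z)*5))) -> ((a*(((8*z)*2)+((8*z)*x)))+(a*((8*z)*5)))
Apply FACTOR at root (target: ((a*(((8*z)*2)+((8*z)*x)))+(a*((8*z)*5)))): ((a*(((8*z)*2)+((8*z)*x)))+(a*((8*z)*5))) -> (a*((((8*z)*2)+((8*z)*x))+((8*z)*5)))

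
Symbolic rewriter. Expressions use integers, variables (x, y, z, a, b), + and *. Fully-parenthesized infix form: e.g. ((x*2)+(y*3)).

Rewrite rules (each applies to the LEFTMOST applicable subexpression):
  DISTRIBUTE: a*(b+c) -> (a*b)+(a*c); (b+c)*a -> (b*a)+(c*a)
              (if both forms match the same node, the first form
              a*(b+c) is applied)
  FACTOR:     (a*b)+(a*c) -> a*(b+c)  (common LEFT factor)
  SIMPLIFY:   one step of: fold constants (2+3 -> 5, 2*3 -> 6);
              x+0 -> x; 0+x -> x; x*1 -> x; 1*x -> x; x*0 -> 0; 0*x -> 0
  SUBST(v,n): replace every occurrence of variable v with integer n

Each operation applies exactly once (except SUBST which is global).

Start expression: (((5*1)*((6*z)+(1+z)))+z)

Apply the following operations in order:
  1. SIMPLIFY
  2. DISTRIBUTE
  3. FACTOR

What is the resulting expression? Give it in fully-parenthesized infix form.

Start: (((5*1)*((6*z)+(1+z)))+z)
Apply SIMPLIFY at LL (target: (5*1)): (((5*1)*((6*z)+(1+z)))+z) -> ((5*((6*z)+(1+z)))+z)
Apply DISTRIBUTE at L (target: (5*((6*z)+(1+z)))): ((5*((6*z)+(1+z)))+z) -> (((5*(6*z))+(5*(1+z)))+z)
Apply FACTOR at L (target: ((5*(6*z))+(5*(1+z)))): (((5*(6*z))+(5*(1+z)))+z) -> ((5*((6*z)+(1+z)))+z)

Answer: ((5*((6*z)+(1+z)))+z)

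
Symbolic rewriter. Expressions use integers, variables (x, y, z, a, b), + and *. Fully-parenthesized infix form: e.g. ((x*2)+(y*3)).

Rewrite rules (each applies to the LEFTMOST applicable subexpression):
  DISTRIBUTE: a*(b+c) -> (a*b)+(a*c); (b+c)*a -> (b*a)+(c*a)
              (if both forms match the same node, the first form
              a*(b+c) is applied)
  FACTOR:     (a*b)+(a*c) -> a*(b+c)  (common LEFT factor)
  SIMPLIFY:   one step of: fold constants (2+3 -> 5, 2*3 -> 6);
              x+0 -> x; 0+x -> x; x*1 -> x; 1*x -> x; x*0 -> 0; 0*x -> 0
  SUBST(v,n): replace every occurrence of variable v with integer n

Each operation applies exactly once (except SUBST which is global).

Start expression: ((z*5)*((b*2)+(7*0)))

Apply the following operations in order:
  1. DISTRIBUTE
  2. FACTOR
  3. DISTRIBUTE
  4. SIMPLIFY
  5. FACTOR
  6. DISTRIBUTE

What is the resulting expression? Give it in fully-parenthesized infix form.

Answer: (((z*5)*(b*2))+((z*5)*0))

Derivation:
Start: ((z*5)*((b*2)+(7*0)))
Apply DISTRIBUTE at root (target: ((z*5)*((b*2)+(7*0)))): ((z*5)*((b*2)+(7*0))) -> (((z*5)*(b*2))+((z*5)*(7*0)))
Apply FACTOR at root (target: (((z*5)*(b*2))+((z*5)*(7*0)))): (((z*5)*(b*2))+((z*5)*(7*0))) -> ((z*5)*((b*2)+(7*0)))
Apply DISTRIBUTE at root (target: ((z*5)*((b*2)+(7*0)))): ((z*5)*((b*2)+(7*0))) -> (((z*5)*(b*2))+((z*5)*(7*0)))
Apply SIMPLIFY at RR (target: (7*0)): (((z*5)*(b*2))+((z*5)*(7*0))) -> (((z*5)*(b*2))+((z*5)*0))
Apply FACTOR at root (target: (((z*5)*(b*2))+((z*5)*0))): (((z*5)*(b*2))+((z*5)*0)) -> ((z*5)*((b*2)+0))
Apply DISTRIBUTE at root (target: ((z*5)*((b*2)+0))): ((z*5)*((b*2)+0)) -> (((z*5)*(b*2))+((z*5)*0))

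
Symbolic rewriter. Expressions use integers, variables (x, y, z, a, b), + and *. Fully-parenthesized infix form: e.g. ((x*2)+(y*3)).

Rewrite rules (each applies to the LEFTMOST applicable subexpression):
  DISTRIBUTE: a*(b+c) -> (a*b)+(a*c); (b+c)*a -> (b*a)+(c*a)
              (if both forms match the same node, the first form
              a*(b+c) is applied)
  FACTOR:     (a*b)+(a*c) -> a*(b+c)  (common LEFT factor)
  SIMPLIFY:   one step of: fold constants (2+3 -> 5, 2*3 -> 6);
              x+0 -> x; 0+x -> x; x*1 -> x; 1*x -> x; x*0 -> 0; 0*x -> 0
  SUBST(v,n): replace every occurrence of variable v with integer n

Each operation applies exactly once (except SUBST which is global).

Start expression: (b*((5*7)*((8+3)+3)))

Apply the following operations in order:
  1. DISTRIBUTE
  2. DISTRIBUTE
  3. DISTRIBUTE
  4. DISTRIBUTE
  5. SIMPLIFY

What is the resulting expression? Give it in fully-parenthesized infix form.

Start: (b*((5*7)*((8+3)+3)))
Apply DISTRIBUTE at R (target: ((5*7)*((8+3)+3))): (b*((5*7)*((8+3)+3))) -> (b*(((5*7)*(8+3))+((5*7)*3)))
Apply DISTRIBUTE at root (target: (b*(((5*7)*(8+3))+((5*7)*3)))): (b*(((5*7)*(8+3))+((5*7)*3))) -> ((b*((5*7)*(8+3)))+(b*((5*7)*3)))
Apply DISTRIBUTE at LR (target: ((5*7)*(8+3))): ((b*((5*7)*(8+3)))+(b*((5*7)*3))) -> ((b*(((5*7)*8)+((5*7)*3)))+(b*((5*7)*3)))
Apply DISTRIBUTE at L (target: (b*(((5*7)*8)+((5*7)*3)))): ((b*(((5*7)*8)+((5*7)*3)))+(b*((5*7)*3))) -> (((b*((5*7)*8))+(b*((5*7)*3)))+(b*((5*7)*3)))
Apply SIMPLIFY at LLRL (target: (5*7)): (((b*((5*7)*8))+(b*((5*7)*3)))+(b*((5*7)*3))) -> (((b*(35*8))+(b*((5*7)*3)))+(b*((5*7)*3)))

Answer: (((b*(35*8))+(b*((5*7)*3)))+(b*((5*7)*3)))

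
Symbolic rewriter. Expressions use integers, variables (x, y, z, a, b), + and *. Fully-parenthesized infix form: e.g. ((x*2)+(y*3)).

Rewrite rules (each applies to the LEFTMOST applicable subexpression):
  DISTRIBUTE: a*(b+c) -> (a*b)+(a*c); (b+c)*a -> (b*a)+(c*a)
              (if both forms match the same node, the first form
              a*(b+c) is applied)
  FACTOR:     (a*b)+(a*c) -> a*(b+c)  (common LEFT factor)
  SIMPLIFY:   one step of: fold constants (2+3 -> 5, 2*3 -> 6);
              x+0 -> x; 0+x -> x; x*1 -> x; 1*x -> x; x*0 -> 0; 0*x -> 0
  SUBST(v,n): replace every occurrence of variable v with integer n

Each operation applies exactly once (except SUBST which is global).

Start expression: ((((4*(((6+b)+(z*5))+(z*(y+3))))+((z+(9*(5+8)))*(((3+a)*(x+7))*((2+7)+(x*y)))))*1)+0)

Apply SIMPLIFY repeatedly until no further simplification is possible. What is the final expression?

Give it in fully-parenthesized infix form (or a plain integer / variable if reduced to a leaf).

Start: ((((4*(((6+b)+(z*5))+(z*(y+3))))+((z+(9*(5+8)))*(((3+a)*(x+7))*((2+7)+(x*y)))))*1)+0)
Step 1: at root: ((((4*(((6+b)+(z*5))+(z*(y+3))))+((z+(9*(5+8)))*(((3+a)*(x+7))*((2+7)+(x*y)))))*1)+0) -> (((4*(((6+b)+(z*5))+(z*(y+3))))+((z+(9*(5+8)))*(((3+a)*(x+7))*((2+7)+(x*y)))))*1); overall: ((((4*(((6+b)+(z*5))+(z*(y+3))))+((z+(9*(5+8)))*(((3+a)*(x+7))*((2+7)+(x*y)))))*1)+0) -> (((4*(((6+b)+(z*5))+(z*(y+3))))+((z+(9*(5+8)))*(((3+a)*(x+7))*((2+7)+(x*y)))))*1)
Step 2: at root: (((4*(((6+b)+(z*5))+(z*(y+3))))+((z+(9*(5+8)))*(((3+a)*(x+7))*((2+7)+(x*y)))))*1) -> ((4*(((6+b)+(z*5))+(z*(y+3))))+((z+(9*(5+8)))*(((3+a)*(x+7))*((2+7)+(x*y))))); overall: (((4*(((6+b)+(z*5))+(z*(y+3))))+((z+(9*(5+8)))*(((3+a)*(x+7))*((2+7)+(x*y)))))*1) -> ((4*(((6+b)+(z*5))+(z*(y+3))))+((z+(9*(5+8)))*(((3+a)*(x+7))*((2+7)+(x*y)))))
Step 3: at RLRR: (5+8) -> 13; overall: ((4*(((6+b)+(z*5))+(z*(y+3))))+((z+(9*(5+8)))*(((3+a)*(x+7))*((2+7)+(x*y))))) -> ((4*(((6+b)+(z*5))+(z*(y+3))))+((z+(9*13))*(((3+a)*(x+7))*((2+7)+(x*y)))))
Step 4: at RLR: (9*13) -> 117; overall: ((4*(((6+b)+(z*5))+(z*(y+3))))+((z+(9*13))*(((3+a)*(x+7))*((2+7)+(x*y))))) -> ((4*(((6+b)+(z*5))+(z*(y+3))))+((z+117)*(((3+a)*(x+7))*((2+7)+(x*y)))))
Step 5: at RRRL: (2+7) -> 9; overall: ((4*(((6+b)+(z*5))+(z*(y+3))))+((z+117)*(((3+a)*(x+7))*((2+7)+(x*y))))) -> ((4*(((6+b)+(z*5))+(z*(y+3))))+((z+117)*(((3+a)*(x+7))*(9+(x*y)))))
Fixed point: ((4*(((6+b)+(z*5))+(z*(y+3))))+((z+117)*(((3+a)*(x+7))*(9+(x*y)))))

Answer: ((4*(((6+b)+(z*5))+(z*(y+3))))+((z+117)*(((3+a)*(x+7))*(9+(x*y)))))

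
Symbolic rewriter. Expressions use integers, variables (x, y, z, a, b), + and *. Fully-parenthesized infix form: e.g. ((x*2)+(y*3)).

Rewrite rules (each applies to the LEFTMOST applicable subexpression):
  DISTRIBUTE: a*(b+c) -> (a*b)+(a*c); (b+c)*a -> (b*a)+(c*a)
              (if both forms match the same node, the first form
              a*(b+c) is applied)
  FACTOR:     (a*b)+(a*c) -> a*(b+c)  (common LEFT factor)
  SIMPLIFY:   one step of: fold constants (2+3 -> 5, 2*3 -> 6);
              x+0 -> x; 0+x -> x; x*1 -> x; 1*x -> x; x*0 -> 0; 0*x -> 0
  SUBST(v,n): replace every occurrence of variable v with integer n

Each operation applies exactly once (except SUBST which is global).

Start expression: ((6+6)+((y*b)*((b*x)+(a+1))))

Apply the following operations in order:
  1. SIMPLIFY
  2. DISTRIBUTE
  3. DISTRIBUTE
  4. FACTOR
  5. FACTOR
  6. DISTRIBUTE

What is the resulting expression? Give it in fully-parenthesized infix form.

Start: ((6+6)+((y*b)*((b*x)+(a+1))))
Apply SIMPLIFY at L (target: (6+6)): ((6+6)+((y*b)*((b*x)+(a+1)))) -> (12+((y*b)*((b*x)+(a+1))))
Apply DISTRIBUTE at R (target: ((y*b)*((b*x)+(a+1)))): (12+((y*b)*((b*x)+(a+1)))) -> (12+(((y*b)*(b*x))+((y*b)*(a+1))))
Apply DISTRIBUTE at RR (target: ((y*b)*(a+1))): (12+(((y*b)*(b*x))+((y*b)*(a+1)))) -> (12+(((y*b)*(b*x))+(((y*b)*a)+((y*b)*1))))
Apply FACTOR at RR (target: (((y*b)*a)+((y*b)*1))): (12+(((y*b)*(b*x))+(((y*b)*a)+((y*b)*1)))) -> (12+(((y*b)*(b*x))+((y*b)*(a+1))))
Apply FACTOR at R (target: (((y*b)*(b*x))+((y*b)*(a+1)))): (12+(((y*b)*(b*x))+((y*b)*(a+1)))) -> (12+((y*b)*((b*x)+(a+1))))
Apply DISTRIBUTE at R (target: ((y*b)*((b*x)+(a+1)))): (12+((y*b)*((b*x)+(a+1)))) -> (12+(((y*b)*(b*x))+((y*b)*(a+1))))

Answer: (12+(((y*b)*(b*x))+((y*b)*(a+1))))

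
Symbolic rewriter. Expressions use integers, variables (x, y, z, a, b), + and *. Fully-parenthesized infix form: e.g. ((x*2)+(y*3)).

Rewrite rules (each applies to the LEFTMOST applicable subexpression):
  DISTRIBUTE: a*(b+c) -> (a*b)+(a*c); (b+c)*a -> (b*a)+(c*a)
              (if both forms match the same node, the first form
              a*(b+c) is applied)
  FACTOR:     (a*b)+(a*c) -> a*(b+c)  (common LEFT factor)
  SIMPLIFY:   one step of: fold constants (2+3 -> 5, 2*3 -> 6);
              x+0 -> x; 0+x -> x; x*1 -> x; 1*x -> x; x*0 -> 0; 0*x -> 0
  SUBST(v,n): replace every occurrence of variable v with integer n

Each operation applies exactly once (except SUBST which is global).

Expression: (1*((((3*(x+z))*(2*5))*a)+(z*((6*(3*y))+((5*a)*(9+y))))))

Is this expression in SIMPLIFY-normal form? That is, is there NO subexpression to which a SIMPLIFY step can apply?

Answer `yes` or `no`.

Expression: (1*((((3*(x+z))*(2*5))*a)+(z*((6*(3*y))+((5*a)*(9+y))))))
Scanning for simplifiable subexpressions (pre-order)...
  at root: (1*((((3*(x+z))*(2*5))*a)+(z*((6*(3*y))+((5*a)*(9+y)))))) (SIMPLIFIABLE)
  at R: ((((3*(x+z))*(2*5))*a)+(z*((6*(3*y))+((5*a)*(9+y))))) (not simplifiable)
  at RL: (((3*(x+z))*(2*5))*a) (not simplifiable)
  at RLL: ((3*(x+z))*(2*5)) (not simplifiable)
  at RLLL: (3*(x+z)) (not simplifiable)
  at RLLLR: (x+z) (not simplifiable)
  at RLLR: (2*5) (SIMPLIFIABLE)
  at RR: (z*((6*(3*y))+((5*a)*(9+y)))) (not simplifiable)
  at RRR: ((6*(3*y))+((5*a)*(9+y))) (not simplifiable)
  at RRRL: (6*(3*y)) (not simplifiable)
  at RRRLR: (3*y) (not simplifiable)
  at RRRR: ((5*a)*(9+y)) (not simplifiable)
  at RRRRL: (5*a) (not simplifiable)
  at RRRRR: (9+y) (not simplifiable)
Found simplifiable subexpr at path root: (1*((((3*(x+z))*(2*5))*a)+(z*((6*(3*y))+((5*a)*(9+y))))))
One SIMPLIFY step would give: ((((3*(x+z))*(2*5))*a)+(z*((6*(3*y))+((5*a)*(9+y)))))
-> NOT in normal form.

Answer: no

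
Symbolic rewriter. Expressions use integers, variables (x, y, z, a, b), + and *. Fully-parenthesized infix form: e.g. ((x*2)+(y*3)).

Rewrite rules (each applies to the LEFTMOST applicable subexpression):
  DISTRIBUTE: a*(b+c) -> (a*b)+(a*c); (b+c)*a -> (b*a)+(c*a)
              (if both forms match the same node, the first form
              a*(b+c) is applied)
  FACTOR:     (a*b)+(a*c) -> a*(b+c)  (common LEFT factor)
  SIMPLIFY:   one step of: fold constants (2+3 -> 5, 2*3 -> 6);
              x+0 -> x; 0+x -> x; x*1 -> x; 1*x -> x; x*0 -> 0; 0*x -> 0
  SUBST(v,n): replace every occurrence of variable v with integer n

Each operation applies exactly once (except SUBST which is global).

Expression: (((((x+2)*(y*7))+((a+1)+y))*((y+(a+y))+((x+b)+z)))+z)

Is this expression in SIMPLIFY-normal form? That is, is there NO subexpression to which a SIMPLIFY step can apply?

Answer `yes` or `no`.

Answer: yes

Derivation:
Expression: (((((x+2)*(y*7))+((a+1)+y))*((y+(a+y))+((x+b)+z)))+z)
Scanning for simplifiable subexpressions (pre-order)...
  at root: (((((x+2)*(y*7))+((a+1)+y))*((y+(a+y))+((x+b)+z)))+z) (not simplifiable)
  at L: ((((x+2)*(y*7))+((a+1)+y))*((y+(a+y))+((x+b)+z))) (not simplifiable)
  at LL: (((x+2)*(y*7))+((a+1)+y)) (not simplifiable)
  at LLL: ((x+2)*(y*7)) (not simplifiable)
  at LLLL: (x+2) (not simplifiable)
  at LLLR: (y*7) (not simplifiable)
  at LLR: ((a+1)+y) (not simplifiable)
  at LLRL: (a+1) (not simplifiable)
  at LR: ((y+(a+y))+((x+b)+z)) (not simplifiable)
  at LRL: (y+(a+y)) (not simplifiable)
  at LRLR: (a+y) (not simplifiable)
  at LRR: ((x+b)+z) (not simplifiable)
  at LRRL: (x+b) (not simplifiable)
Result: no simplifiable subexpression found -> normal form.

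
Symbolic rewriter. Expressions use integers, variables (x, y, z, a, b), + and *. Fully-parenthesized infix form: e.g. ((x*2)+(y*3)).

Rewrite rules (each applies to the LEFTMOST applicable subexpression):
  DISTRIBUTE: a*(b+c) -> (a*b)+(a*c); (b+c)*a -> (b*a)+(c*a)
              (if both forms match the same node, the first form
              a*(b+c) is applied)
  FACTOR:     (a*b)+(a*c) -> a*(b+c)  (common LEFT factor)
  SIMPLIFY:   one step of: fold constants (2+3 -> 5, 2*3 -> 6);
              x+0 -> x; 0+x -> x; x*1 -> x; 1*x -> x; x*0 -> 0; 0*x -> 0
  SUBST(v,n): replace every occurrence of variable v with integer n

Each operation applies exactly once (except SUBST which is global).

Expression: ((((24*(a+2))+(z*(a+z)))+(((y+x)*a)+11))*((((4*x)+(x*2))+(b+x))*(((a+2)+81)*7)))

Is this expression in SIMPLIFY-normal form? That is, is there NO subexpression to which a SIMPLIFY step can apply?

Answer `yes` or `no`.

Answer: yes

Derivation:
Expression: ((((24*(a+2))+(z*(a+z)))+(((y+x)*a)+11))*((((4*x)+(x*2))+(b+x))*(((a+2)+81)*7)))
Scanning for simplifiable subexpressions (pre-order)...
  at root: ((((24*(a+2))+(z*(a+z)))+(((y+x)*a)+11))*((((4*x)+(x*2))+(b+x))*(((a+2)+81)*7))) (not simplifiable)
  at L: (((24*(a+2))+(z*(a+z)))+(((y+x)*a)+11)) (not simplifiable)
  at LL: ((24*(a+2))+(z*(a+z))) (not simplifiable)
  at LLL: (24*(a+2)) (not simplifiable)
  at LLLR: (a+2) (not simplifiable)
  at LLR: (z*(a+z)) (not simplifiable)
  at LLRR: (a+z) (not simplifiable)
  at LR: (((y+x)*a)+11) (not simplifiable)
  at LRL: ((y+x)*a) (not simplifiable)
  at LRLL: (y+x) (not simplifiable)
  at R: ((((4*x)+(x*2))+(b+x))*(((a+2)+81)*7)) (not simplifiable)
  at RL: (((4*x)+(x*2))+(b+x)) (not simplifiable)
  at RLL: ((4*x)+(x*2)) (not simplifiable)
  at RLLL: (4*x) (not simplifiable)
  at RLLR: (x*2) (not simplifiable)
  at RLR: (b+x) (not simplifiable)
  at RR: (((a+2)+81)*7) (not simplifiable)
  at RRL: ((a+2)+81) (not simplifiable)
  at RRLL: (a+2) (not simplifiable)
Result: no simplifiable subexpression found -> normal form.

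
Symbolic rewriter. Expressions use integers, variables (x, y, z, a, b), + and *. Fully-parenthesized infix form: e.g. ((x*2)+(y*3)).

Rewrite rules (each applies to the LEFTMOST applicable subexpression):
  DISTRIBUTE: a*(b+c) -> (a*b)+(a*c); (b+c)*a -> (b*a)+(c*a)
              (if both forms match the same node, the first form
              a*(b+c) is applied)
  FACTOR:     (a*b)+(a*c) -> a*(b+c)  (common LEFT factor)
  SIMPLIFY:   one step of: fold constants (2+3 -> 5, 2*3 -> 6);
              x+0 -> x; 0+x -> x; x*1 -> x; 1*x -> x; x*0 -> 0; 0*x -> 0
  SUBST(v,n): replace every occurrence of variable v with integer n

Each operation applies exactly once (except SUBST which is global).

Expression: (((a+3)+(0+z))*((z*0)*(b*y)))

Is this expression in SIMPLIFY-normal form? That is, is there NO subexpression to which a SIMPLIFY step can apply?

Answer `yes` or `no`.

Answer: no

Derivation:
Expression: (((a+3)+(0+z))*((z*0)*(b*y)))
Scanning for simplifiable subexpressions (pre-order)...
  at root: (((a+3)+(0+z))*((z*0)*(b*y))) (not simplifiable)
  at L: ((a+3)+(0+z)) (not simplifiable)
  at LL: (a+3) (not simplifiable)
  at LR: (0+z) (SIMPLIFIABLE)
  at R: ((z*0)*(b*y)) (not simplifiable)
  at RL: (z*0) (SIMPLIFIABLE)
  at RR: (b*y) (not simplifiable)
Found simplifiable subexpr at path LR: (0+z)
One SIMPLIFY step would give: (((a+3)+z)*((z*0)*(b*y)))
-> NOT in normal form.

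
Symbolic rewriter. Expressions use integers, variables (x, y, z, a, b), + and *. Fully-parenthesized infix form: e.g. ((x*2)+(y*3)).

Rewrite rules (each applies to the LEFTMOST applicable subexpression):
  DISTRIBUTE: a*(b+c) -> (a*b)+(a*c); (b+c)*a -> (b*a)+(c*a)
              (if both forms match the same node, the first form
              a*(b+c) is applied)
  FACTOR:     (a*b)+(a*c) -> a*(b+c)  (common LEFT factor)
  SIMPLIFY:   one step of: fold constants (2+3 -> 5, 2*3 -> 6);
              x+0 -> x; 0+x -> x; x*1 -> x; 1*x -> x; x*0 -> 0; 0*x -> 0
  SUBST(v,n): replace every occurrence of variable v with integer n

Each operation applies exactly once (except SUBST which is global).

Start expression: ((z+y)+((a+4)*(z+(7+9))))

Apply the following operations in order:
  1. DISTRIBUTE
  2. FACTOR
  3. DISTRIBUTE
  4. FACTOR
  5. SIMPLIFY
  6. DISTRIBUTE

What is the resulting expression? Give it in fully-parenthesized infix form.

Start: ((z+y)+((a+4)*(z+(7+9))))
Apply DISTRIBUTE at R (target: ((a+4)*(z+(7+9)))): ((z+y)+((a+4)*(z+(7+9)))) -> ((z+y)+(((a+4)*z)+((a+4)*(7+9))))
Apply FACTOR at R (target: (((a+4)*z)+((a+4)*(7+9)))): ((z+y)+(((a+4)*z)+((a+4)*(7+9)))) -> ((z+y)+((a+4)*(z+(7+9))))
Apply DISTRIBUTE at R (target: ((a+4)*(z+(7+9)))): ((z+y)+((a+4)*(z+(7+9)))) -> ((z+y)+(((a+4)*z)+((a+4)*(7+9))))
Apply FACTOR at R (target: (((a+4)*z)+((a+4)*(7+9)))): ((z+y)+(((a+4)*z)+((a+4)*(7+9)))) -> ((z+y)+((a+4)*(z+(7+9))))
Apply SIMPLIFY at RRR (target: (7+9)): ((z+y)+((a+4)*(z+(7+9)))) -> ((z+y)+((a+4)*(z+16)))
Apply DISTRIBUTE at R (target: ((a+4)*(z+16))): ((z+y)+((a+4)*(z+16))) -> ((z+y)+(((a+4)*z)+((a+4)*16)))

Answer: ((z+y)+(((a+4)*z)+((a+4)*16)))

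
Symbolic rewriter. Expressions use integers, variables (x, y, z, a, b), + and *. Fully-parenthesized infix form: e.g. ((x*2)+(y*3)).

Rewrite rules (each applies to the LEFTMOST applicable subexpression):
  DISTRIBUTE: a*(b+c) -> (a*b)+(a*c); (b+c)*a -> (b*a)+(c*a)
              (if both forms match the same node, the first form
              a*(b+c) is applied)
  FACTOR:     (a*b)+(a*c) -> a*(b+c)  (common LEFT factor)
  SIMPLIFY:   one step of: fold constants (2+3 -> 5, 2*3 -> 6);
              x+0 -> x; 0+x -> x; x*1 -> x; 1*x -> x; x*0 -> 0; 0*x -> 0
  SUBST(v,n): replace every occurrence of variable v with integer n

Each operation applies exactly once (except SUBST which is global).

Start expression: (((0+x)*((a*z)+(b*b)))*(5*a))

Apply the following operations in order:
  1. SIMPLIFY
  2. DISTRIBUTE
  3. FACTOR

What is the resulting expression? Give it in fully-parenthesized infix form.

Start: (((0+x)*((a*z)+(b*b)))*(5*a))
Apply SIMPLIFY at LL (target: (0+x)): (((0+x)*((a*z)+(b*b)))*(5*a)) -> ((x*((a*z)+(b*b)))*(5*a))
Apply DISTRIBUTE at L (target: (x*((a*z)+(b*b)))): ((x*((a*z)+(b*b)))*(5*a)) -> (((x*(a*z))+(x*(b*b)))*(5*a))
Apply FACTOR at L (target: ((x*(a*z))+(x*(b*b)))): (((x*(a*z))+(x*(b*b)))*(5*a)) -> ((x*((a*z)+(b*b)))*(5*a))

Answer: ((x*((a*z)+(b*b)))*(5*a))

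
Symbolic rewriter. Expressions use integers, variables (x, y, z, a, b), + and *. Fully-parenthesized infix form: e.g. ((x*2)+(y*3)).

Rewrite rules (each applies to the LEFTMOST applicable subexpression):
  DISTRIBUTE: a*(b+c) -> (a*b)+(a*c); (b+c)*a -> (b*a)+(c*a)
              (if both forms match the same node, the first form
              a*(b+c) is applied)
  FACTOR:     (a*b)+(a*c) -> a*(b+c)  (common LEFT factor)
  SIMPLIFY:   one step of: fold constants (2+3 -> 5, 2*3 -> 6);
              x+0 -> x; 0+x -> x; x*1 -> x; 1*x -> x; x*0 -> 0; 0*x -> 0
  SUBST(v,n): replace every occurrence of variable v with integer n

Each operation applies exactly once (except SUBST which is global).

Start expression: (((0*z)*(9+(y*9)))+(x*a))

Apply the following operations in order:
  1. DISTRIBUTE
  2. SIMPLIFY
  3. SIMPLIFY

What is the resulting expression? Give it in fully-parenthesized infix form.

Start: (((0*z)*(9+(y*9)))+(x*a))
Apply DISTRIBUTE at L (target: ((0*z)*(9+(y*9)))): (((0*z)*(9+(y*9)))+(x*a)) -> ((((0*z)*9)+((0*z)*(y*9)))+(x*a))
Apply SIMPLIFY at LLL (target: (0*z)): ((((0*z)*9)+((0*z)*(y*9)))+(x*a)) -> (((0*9)+((0*z)*(y*9)))+(x*a))
Apply SIMPLIFY at LL (target: (0*9)): (((0*9)+((0*z)*(y*9)))+(x*a)) -> ((0+((0*z)*(y*9)))+(x*a))

Answer: ((0+((0*z)*(y*9)))+(x*a))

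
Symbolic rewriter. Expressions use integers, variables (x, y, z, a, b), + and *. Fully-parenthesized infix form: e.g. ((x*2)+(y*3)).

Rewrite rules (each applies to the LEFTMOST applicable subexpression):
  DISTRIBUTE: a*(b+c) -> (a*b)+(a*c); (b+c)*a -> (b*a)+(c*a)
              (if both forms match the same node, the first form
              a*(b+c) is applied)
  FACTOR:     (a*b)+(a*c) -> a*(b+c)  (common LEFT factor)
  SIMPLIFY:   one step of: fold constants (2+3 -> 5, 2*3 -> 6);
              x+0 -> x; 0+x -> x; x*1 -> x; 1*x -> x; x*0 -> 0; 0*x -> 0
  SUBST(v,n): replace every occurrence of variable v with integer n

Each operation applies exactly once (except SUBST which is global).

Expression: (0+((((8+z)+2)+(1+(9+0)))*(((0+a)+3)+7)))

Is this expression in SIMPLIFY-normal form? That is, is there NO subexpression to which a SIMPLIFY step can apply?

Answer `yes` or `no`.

Expression: (0+((((8+z)+2)+(1+(9+0)))*(((0+a)+3)+7)))
Scanning for simplifiable subexpressions (pre-order)...
  at root: (0+((((8+z)+2)+(1+(9+0)))*(((0+a)+3)+7))) (SIMPLIFIABLE)
  at R: ((((8+z)+2)+(1+(9+0)))*(((0+a)+3)+7)) (not simplifiable)
  at RL: (((8+z)+2)+(1+(9+0))) (not simplifiable)
  at RLL: ((8+z)+2) (not simplifiable)
  at RLLL: (8+z) (not simplifiable)
  at RLR: (1+(9+0)) (not simplifiable)
  at RLRR: (9+0) (SIMPLIFIABLE)
  at RR: (((0+a)+3)+7) (not simplifiable)
  at RRL: ((0+a)+3) (not simplifiable)
  at RRLL: (0+a) (SIMPLIFIABLE)
Found simplifiable subexpr at path root: (0+((((8+z)+2)+(1+(9+0)))*(((0+a)+3)+7)))
One SIMPLIFY step would give: ((((8+z)+2)+(1+(9+0)))*(((0+a)+3)+7))
-> NOT in normal form.

Answer: no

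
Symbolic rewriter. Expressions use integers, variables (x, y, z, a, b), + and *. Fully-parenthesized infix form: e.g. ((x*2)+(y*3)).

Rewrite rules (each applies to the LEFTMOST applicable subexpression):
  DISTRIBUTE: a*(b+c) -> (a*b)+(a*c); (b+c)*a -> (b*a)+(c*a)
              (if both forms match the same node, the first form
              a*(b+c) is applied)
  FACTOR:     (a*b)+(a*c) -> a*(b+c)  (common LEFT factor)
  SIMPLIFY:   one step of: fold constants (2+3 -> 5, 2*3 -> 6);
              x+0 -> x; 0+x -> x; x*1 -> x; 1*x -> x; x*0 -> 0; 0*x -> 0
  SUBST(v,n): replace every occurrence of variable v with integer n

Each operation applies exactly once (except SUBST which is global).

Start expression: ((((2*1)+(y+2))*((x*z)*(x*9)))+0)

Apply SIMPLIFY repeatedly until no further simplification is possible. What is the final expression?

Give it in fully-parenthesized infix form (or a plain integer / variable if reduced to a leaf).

Start: ((((2*1)+(y+2))*((x*z)*(x*9)))+0)
Step 1: at root: ((((2*1)+(y+2))*((x*z)*(x*9)))+0) -> (((2*1)+(y+2))*((x*z)*(x*9))); overall: ((((2*1)+(y+2))*((x*z)*(x*9)))+0) -> (((2*1)+(y+2))*((x*z)*(x*9)))
Step 2: at LL: (2*1) -> 2; overall: (((2*1)+(y+2))*((x*z)*(x*9))) -> ((2+(y+2))*((x*z)*(x*9)))
Fixed point: ((2+(y+2))*((x*z)*(x*9)))

Answer: ((2+(y+2))*((x*z)*(x*9)))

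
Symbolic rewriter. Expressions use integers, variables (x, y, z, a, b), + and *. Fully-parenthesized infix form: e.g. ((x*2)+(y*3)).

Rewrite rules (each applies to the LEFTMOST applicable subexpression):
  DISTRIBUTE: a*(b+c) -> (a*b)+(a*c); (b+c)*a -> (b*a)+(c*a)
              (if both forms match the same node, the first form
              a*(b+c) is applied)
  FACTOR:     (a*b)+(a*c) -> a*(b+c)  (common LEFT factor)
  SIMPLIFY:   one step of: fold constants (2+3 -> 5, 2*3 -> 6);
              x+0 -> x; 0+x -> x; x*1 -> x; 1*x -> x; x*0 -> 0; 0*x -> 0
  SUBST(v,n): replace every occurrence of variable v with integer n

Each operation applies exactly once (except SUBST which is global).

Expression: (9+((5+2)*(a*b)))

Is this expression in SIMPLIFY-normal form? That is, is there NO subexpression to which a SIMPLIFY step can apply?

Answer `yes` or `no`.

Expression: (9+((5+2)*(a*b)))
Scanning for simplifiable subexpressions (pre-order)...
  at root: (9+((5+2)*(a*b))) (not simplifiable)
  at R: ((5+2)*(a*b)) (not simplifiable)
  at RL: (5+2) (SIMPLIFIABLE)
  at RR: (a*b) (not simplifiable)
Found simplifiable subexpr at path RL: (5+2)
One SIMPLIFY step would give: (9+(7*(a*b)))
-> NOT in normal form.

Answer: no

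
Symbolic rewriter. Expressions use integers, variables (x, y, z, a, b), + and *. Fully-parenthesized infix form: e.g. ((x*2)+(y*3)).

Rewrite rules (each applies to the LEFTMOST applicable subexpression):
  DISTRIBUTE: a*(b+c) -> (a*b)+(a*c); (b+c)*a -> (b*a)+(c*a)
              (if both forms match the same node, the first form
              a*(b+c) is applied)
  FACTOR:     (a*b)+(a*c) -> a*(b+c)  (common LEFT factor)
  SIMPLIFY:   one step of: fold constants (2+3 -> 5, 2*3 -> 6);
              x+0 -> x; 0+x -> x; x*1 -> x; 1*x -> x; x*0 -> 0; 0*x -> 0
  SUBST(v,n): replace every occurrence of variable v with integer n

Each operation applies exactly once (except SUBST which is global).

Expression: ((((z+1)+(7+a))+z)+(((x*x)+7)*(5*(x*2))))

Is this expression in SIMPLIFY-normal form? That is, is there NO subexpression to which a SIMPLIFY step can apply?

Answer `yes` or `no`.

Answer: yes

Derivation:
Expression: ((((z+1)+(7+a))+z)+(((x*x)+7)*(5*(x*2))))
Scanning for simplifiable subexpressions (pre-order)...
  at root: ((((z+1)+(7+a))+z)+(((x*x)+7)*(5*(x*2)))) (not simplifiable)
  at L: (((z+1)+(7+a))+z) (not simplifiable)
  at LL: ((z+1)+(7+a)) (not simplifiable)
  at LLL: (z+1) (not simplifiable)
  at LLR: (7+a) (not simplifiable)
  at R: (((x*x)+7)*(5*(x*2))) (not simplifiable)
  at RL: ((x*x)+7) (not simplifiable)
  at RLL: (x*x) (not simplifiable)
  at RR: (5*(x*2)) (not simplifiable)
  at RRR: (x*2) (not simplifiable)
Result: no simplifiable subexpression found -> normal form.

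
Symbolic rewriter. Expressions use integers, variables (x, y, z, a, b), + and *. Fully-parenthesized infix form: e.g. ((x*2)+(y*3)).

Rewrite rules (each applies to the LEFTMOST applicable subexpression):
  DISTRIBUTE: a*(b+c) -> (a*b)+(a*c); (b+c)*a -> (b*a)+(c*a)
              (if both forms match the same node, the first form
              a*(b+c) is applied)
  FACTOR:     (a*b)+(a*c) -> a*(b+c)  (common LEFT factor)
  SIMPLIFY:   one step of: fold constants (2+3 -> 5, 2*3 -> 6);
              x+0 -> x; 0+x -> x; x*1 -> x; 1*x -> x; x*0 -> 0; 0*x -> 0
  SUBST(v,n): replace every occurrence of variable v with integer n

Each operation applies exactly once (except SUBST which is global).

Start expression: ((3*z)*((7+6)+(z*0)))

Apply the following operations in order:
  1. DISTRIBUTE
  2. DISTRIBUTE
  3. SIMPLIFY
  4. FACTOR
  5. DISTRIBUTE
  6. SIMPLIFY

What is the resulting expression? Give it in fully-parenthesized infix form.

Start: ((3*z)*((7+6)+(z*0)))
Apply DISTRIBUTE at root (target: ((3*z)*((7+6)+(z*0)))): ((3*z)*((7+6)+(z*0))) -> (((3*z)*(7+6))+((3*z)*(z*0)))
Apply DISTRIBUTE at L (target: ((3*z)*(7+6))): (((3*z)*(7+6))+((3*z)*(z*0))) -> ((((3*z)*7)+((3*z)*6))+((3*z)*(z*0)))
Apply SIMPLIFY at RR (target: (z*0)): ((((3*z)*7)+((3*z)*6))+((3*z)*(z*0))) -> ((((3*z)*7)+((3*z)*6))+((3*z)*0))
Apply FACTOR at L (target: (((3*z)*7)+((3*z)*6))): ((((3*z)*7)+((3*z)*6))+((3*z)*0)) -> (((3*z)*(7+6))+((3*z)*0))
Apply DISTRIBUTE at L (target: ((3*z)*(7+6))): (((3*z)*(7+6))+((3*z)*0)) -> ((((3*z)*7)+((3*z)*6))+((3*z)*0))
Apply SIMPLIFY at R (target: ((3*z)*0)): ((((3*z)*7)+((3*z)*6))+((3*z)*0)) -> ((((3*z)*7)+((3*z)*6))+0)

Answer: ((((3*z)*7)+((3*z)*6))+0)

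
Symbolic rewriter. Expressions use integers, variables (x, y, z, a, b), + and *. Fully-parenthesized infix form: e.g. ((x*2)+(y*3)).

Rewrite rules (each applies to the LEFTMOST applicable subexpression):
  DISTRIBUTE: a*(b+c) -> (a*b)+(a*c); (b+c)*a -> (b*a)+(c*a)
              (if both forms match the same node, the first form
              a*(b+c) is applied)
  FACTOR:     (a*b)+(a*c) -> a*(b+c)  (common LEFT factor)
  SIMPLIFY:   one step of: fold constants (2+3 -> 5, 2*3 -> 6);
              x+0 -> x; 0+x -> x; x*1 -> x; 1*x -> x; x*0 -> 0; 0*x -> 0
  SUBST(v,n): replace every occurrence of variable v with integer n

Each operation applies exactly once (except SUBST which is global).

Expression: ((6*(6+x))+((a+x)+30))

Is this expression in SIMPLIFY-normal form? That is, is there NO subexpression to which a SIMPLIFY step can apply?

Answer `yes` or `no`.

Expression: ((6*(6+x))+((a+x)+30))
Scanning for simplifiable subexpressions (pre-order)...
  at root: ((6*(6+x))+((a+x)+30)) (not simplifiable)
  at L: (6*(6+x)) (not simplifiable)
  at LR: (6+x) (not simplifiable)
  at R: ((a+x)+30) (not simplifiable)
  at RL: (a+x) (not simplifiable)
Result: no simplifiable subexpression found -> normal form.

Answer: yes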